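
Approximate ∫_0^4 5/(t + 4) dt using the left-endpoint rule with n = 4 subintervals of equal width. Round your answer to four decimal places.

Δt = (4 − 0)/4 = 1.
Left endpoints: 0, 1, 2, 3.
f(0) = 1.25, f(1) = 1, f(2) = 5/6, f(3) = 5/7.
Sum = Δt · [f(0) + f(1) + f(2) + f(3)].
Sum ≈ 3.7976.

3.7976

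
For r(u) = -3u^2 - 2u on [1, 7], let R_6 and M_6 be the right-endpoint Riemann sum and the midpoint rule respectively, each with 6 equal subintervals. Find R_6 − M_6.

R_6 = -471.
M_6 = -388.5.
R_6 − M_6 = -82.5.

-82.5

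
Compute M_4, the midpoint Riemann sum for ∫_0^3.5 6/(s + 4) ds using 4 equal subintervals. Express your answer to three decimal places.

Δs = (3.5 − 0)/4 = 0.875.
Midpoints: 0.4375, 1.3125, 2.1875, 3.0625.
f(0.4375) = 96/71, f(1.3125) = 96/85, f(2.1875) = 32/33, f(3.0625) = 96/113.
Sum = Δs · [f(0.4375) + f(1.3125) + f(2.1875) + f(3.0625)].
Sum ≈ 3.763.

3.763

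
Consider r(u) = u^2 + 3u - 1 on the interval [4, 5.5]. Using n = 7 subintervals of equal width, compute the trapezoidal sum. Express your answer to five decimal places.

Δu = (5.5 − 4)/7 = 3/14.
r(4) = 27, r(59/14) = 5763/196, r(31/7) = 1563/49, r(65/14) = 6759/196, r(34/7) = 1821/49, r(71/14) = 7827/196, r(37/7) = 2097/49, r(5.5) = 45.75.
T_7 = (Δu/2)·[r(u_0) + 2r(u_1) + ... + 2r(u_{6}) + r(u_7)].
Sum ≈ 54.01148.

54.01148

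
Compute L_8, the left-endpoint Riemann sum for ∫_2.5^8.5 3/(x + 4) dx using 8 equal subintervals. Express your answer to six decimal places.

2.047281

Δx = (8.5 − 2.5)/8 = 0.75.
Left endpoints: 2.5, 3.25, 4, 4.75, 5.5, 6.25, 7, 7.75.
f(2.5) = 6/13, f(3.25) = 12/29, f(4) = 0.375, f(4.75) = 12/35, f(5.5) = 6/19, f(6.25) = 12/41, f(7) = 3/11, f(7.75) = 12/47.
Sum = Δx · [f(2.5) + f(3.25) + f(4) + ...].
Sum ≈ 2.047281.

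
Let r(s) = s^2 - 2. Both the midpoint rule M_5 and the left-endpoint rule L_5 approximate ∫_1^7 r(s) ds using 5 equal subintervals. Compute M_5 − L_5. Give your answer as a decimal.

26.64

M_5 = 101.28.
L_5 = 74.64.
M_5 − L_5 = 26.64.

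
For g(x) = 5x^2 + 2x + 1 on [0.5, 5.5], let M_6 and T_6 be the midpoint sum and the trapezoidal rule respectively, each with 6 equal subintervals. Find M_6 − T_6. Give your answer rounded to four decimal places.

-4.3403

M_6 ≈ 310.636574.
T_6 ≈ 314.976852.
M_6 − T_6 ≈ -4.3403.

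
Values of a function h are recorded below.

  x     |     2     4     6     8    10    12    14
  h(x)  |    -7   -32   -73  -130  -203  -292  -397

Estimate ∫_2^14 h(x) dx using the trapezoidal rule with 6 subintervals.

-1864

Δx = 2.
T_6 = (2/2)·[(-7) + 2·(-32) + 2·(-73) + 2·(-130) + 2·(-203) + 2·(-292) + (-397)] = -1864.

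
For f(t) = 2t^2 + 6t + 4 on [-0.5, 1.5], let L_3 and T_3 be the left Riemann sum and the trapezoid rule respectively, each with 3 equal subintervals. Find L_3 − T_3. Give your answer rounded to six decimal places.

-5.333333

L_3 ≈ 11.29629630.
T_3 ≈ 16.62962963.
L_3 − T_3 ≈ -5.333333.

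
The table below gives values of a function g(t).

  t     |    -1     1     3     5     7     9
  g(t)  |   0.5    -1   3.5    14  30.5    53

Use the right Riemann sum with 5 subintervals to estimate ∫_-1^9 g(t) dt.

200

Δt = 2.
Sum = 2·[(-1) + 3.5 + 14 + 30.5 + 53] = 200.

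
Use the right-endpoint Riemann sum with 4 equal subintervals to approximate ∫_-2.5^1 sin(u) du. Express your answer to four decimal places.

-0.6248

Δu = (1 − (-2.5))/4 = 0.875.
Right endpoints: -1.625, -0.75, 0.125, 1.
f(-1.625) ≈ -0.9985, f(-0.75) ≈ -0.6816, f(0.125) ≈ 0.1247, f(1) ≈ 0.8415.
Sum = Δu · [f(-1.625) + f(-0.75) + f(0.125) + f(1)].
Sum ≈ -0.6248.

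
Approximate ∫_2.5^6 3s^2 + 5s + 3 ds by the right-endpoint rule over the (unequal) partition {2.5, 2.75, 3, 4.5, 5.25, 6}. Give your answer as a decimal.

Subinterval widths: 0.25, 0.25, 1.5, 0.75, 0.75.
Right endpoints: 2.75, 3, 4.5, 5.25, 6.
f(2.75) = 39.4375, f(3) = 45, f(4.5) = 86.25, f(5.25) = 111.9375, f(6) = 141.
Sum = Σ Δs_i · f(s_i).
Sum = 340.1875.

340.1875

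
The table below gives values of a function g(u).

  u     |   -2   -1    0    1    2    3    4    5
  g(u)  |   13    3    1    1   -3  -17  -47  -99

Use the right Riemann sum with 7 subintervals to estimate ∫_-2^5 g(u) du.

Δu = 1.
Sum = 1·[3 + 1 + 1 + (-3) + (-17) + (-47) + (-99)] = -161.

-161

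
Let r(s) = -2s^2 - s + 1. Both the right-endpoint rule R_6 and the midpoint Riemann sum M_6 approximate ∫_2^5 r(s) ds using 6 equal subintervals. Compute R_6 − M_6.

R_6 = -97.
M_6 = -85.375.
R_6 − M_6 = -11.625.

-11.625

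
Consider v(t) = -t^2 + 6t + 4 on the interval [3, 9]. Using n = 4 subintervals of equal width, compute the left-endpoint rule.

Δt = (9 − 3)/4 = 1.5.
Left endpoints: 3, 4.5, 6, 7.5.
v(3) = 13, v(4.5) = 10.75, v(6) = 4, v(7.5) = -7.25.
Sum = Δt · [v(3) + v(4.5) + v(6) + v(7.5)].
Sum = 30.75.

30.75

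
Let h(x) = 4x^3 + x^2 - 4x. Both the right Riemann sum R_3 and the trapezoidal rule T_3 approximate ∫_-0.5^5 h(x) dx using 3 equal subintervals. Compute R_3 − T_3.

R_3 ≈ 1164.72685.
T_3 ≈ 703.41435.
R_3 − T_3 = 461.3125.

461.3125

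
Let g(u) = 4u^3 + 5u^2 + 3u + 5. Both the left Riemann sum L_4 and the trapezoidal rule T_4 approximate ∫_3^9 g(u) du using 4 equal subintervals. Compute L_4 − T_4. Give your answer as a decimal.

L_4 = 5571.75.
T_4 = 7961.25.
L_4 − T_4 = -2389.5.

-2389.5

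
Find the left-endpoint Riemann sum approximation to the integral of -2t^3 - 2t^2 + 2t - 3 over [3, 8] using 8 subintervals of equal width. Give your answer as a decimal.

Δt = (8 − 3)/8 = 0.625.
Left endpoints: 3, 3.625, 4.25, 4.875, 5.5, 6.125, 6.75, 7.375.
f(3) = -69, f(3.625) = -117.30078125, f(4.25) = -184.15625, f(4.875) = -272.49609375, f(5.5) = -385.25, f(6.125) = -525.34765625, f(6.75) = -695.71875, f(7.375) = -899.29296875.
Sum = Δt · [f(3) + f(3.625) + f(4.25) + ...].
Sum = -1967.8515625.

-1967.8515625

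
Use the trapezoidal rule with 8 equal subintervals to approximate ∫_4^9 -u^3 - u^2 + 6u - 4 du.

-1629.58984375

Δu = (9 − 4)/8 = 0.625.
f(4) = -60, f(4.625) = -49445/512, f(5.25) = -144.765625, f(5.875) = -105495/512, f(6.5) = -281.875, f(7.125) = -191345/512, f(7.75) = -483.046875, f(8.375) = -312995/512, f(9) = -760.
T_8 = (Δu/2)·[f(u_0) + 2f(u_1) + ... + 2f(u_{7}) + f(u_8)].
Sum = -1629.58984375.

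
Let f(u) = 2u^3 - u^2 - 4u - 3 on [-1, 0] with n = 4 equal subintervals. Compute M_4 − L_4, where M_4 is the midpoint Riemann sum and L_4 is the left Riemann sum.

M_4 = -1.8125.
L_4 = -1.75.
M_4 − L_4 = -0.0625.

-0.0625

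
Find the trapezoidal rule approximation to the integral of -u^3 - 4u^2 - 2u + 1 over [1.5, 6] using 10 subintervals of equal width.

-637.80046875

Δu = (6 − 1.5)/10 = 0.45.
f(1.5) = -14.375, f(1.95) = -25.524875, f(2.4) = -40.664, f(2.85) = -60.339125, f(3.3) = -85.097, f(3.75) = -115.484375, f(4.2) = -152.048, f(4.65) = -195.334625, f(5.1) = -245.891, f(5.55) = -304.263875, f(6) = -371.
T_10 = (Δu/2)·[f(u_0) + 2f(u_1) + ... + 2f(u_{9}) + f(u_10)].
Sum = -637.80046875.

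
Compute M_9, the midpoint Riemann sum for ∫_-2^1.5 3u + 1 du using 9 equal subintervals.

Δu = (1.5 − (-2))/9 = 7/18.
Midpoints: -65/36, -17/12, -37/36, -23/36, -0.25, 5/36, 19/36, 11/12, 47/36.
f(-65/36) = -53/12, f(-17/12) = -3.25, f(-37/36) = -25/12, f(-23/36) = -11/12, f(-0.25) = 0.25, f(5/36) = 17/12, f(19/36) = 31/12, f(11/12) = 3.75, f(47/36) = 59/12.
Sum = Δu · [f(-65/36) + f(-17/12) + f(-37/36) + ...].
Sum = 0.875.

0.875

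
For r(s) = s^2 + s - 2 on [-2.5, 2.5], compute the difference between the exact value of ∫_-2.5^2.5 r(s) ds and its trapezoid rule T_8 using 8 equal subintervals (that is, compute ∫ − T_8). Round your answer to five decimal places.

-0.32552

Exact integral: ∫_-2.5^2.5 r(s) ds ≈ 0.4166667.
T_8 = 0.7421875.
Error ≈ 0.4166667 − 0.7421875 ≈ -0.32552.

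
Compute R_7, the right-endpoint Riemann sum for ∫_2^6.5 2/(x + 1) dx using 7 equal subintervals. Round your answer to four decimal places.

Δx = (6.5 − 2)/7 = 9/14.
Right endpoints: 37/14, 23/7, 55/14, 32/7, 73/14, 41/7, 6.5.
f(37/14) = 28/51, f(23/7) = 7/15, f(55/14) = 28/69, f(32/7) = 14/39, f(73/14) = 28/87, f(41/7) = 7/24, f(6.5) = 4/15.
Sum = Δx · [f(37/14) + f(23/7) + f(55/14) + ...].
Sum ≈ 1.7104.

1.7104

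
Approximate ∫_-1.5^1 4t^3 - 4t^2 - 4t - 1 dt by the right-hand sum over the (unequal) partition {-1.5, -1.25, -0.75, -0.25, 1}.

-9.890625

Subinterval widths: 0.25, 0.5, 0.5, 1.25.
Right endpoints: -1.25, -0.75, -0.25, 1.
f(-1.25) = -10.0625, f(-0.75) = -1.9375, f(-0.25) = -0.3125, f(1) = -5.
Sum = Σ Δt_i · f(t_i).
Sum = -9.890625.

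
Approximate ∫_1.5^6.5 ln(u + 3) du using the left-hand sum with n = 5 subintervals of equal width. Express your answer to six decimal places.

9.235597

Δu = (6.5 − 1.5)/5 = 1.
Left endpoints: 1.5, 2.5, 3.5, 4.5, 5.5.
f(1.5) ≈ 1.504077, f(2.5) ≈ 1.704748, f(3.5) ≈ 1.871802, f(4.5) ≈ 2.014903, f(5.5) ≈ 2.140066.
Sum = Δu · [f(1.5) + f(2.5) + f(3.5) + f(4.5) + f(5.5)].
Sum ≈ 9.235597.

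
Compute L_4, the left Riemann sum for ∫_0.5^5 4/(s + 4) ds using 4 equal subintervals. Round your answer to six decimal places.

3.038095

Δs = (5 − 0.5)/4 = 1.125.
Left endpoints: 0.5, 1.625, 2.75, 3.875.
f(0.5) = 8/9, f(1.625) = 32/45, f(2.75) = 16/27, f(3.875) = 32/63.
Sum = Δs · [f(0.5) + f(1.625) + f(2.75) + f(3.875)].
Sum ≈ 3.038095.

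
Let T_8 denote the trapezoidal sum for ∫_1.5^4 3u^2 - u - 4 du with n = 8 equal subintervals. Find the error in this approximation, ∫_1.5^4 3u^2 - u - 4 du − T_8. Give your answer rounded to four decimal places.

Exact integral: ∫_1.5^4 f(u) du = 43.75.
T_8 ≈ 43.872070.
Error ≈ 43.75 − 43.872070 ≈ -0.1221.

-0.1221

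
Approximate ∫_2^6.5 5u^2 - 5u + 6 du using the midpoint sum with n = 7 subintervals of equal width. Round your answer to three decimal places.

Δu = (6.5 − 2)/7 = 9/14.
Midpoints: 65/28, 83/28, 101/28, 4.25, 137/28, 155/28, 173/28.
f(65/28) = 16729/784, f(83/28) = 27529/784, f(101/28) = 41569/784, f(4.25) = 75.0625, f(137/28) = 79369/784, f(155/28) = 103129/784, f(173/28) = 130129/784.
Sum = Δu · [f(65/28) + f(83/28) + f(101/28) + ...].
Sum ≈ 374.975.

374.975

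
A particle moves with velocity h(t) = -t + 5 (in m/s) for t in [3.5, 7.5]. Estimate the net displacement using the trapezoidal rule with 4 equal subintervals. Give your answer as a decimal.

Δt = (7.5 − 3.5)/4 = 1.
h(3.5) = 1.5, h(4.5) = 0.5, h(5.5) = -0.5, h(6.5) = -1.5, h(7.5) = -2.5.
T_4 = (Δt/2)·[h(t_0) + 2h(t_1) + 2h(t_2) + 2h(t_3) + h(t_4)].
Sum = -2.

-2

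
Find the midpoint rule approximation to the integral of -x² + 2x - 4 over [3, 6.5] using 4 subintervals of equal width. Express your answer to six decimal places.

-63.068359

Δx = (6.5 − 3)/4 = 0.875.
Midpoints: 3.4375, 4.3125, 5.1875, 6.0625.
f(3.4375) = -8.94140625, f(4.3125) = -13.97265625, f(5.1875) = -20.53515625, f(6.0625) = -28.62890625.
Sum = Δx · [f(3.4375) + f(4.3125) + f(5.1875) + f(6.0625)].
Sum ≈ -63.068359.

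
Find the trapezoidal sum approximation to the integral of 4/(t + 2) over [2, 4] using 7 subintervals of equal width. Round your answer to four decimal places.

1.6228

Δt = (4 − 2)/7 = 2/7.
f(2) = 1, f(16/7) = 14/15, f(18/7) = 0.875, f(20/7) = 14/17, f(22/7) = 7/9, f(24/7) = 14/19, f(26/7) = 0.7, f(4) = 2/3.
T_7 = (Δt/2)·[f(t_0) + 2f(t_1) + ... + 2f(t_{6}) + f(t_7)].
Sum ≈ 1.6228.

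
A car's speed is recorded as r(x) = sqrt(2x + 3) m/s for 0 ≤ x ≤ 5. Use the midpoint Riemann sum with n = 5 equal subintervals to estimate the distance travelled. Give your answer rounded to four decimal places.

13.9043

Δx = (5 − 0)/5 = 1.
Midpoints: 0.5, 1.5, 2.5, 3.5, 4.5.
r(0.5) ≈ 2.0000, r(1.5) ≈ 2.4495, r(2.5) ≈ 2.8284, r(3.5) ≈ 3.1623, r(4.5) ≈ 3.4641.
Sum = Δx · [r(0.5) + r(1.5) + r(2.5) + r(3.5) + r(4.5)].
Sum ≈ 13.9043.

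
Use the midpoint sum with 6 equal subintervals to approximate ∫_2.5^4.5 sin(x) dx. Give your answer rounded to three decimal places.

-0.593

Δx = (4.5 − 2.5)/6 = 1/3.
Midpoints: 8/3, 3, 10/3, 11/3, 4, 13/3.
f(8/3) ≈ 0.457, f(3) ≈ 0.141, f(10/3) ≈ -0.191, f(11/3) ≈ -0.501, f(4) ≈ -0.757, f(13/3) ≈ -0.929.
Sum = Δx · [f(8/3) + f(3) + f(10/3) + ...].
Sum ≈ -0.593.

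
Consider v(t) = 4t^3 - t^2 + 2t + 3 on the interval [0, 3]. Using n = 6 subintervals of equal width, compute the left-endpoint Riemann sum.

Δt = (3 − 0)/6 = 0.5.
Left endpoints: 0, 0.5, 1, 1.5, 2, 2.5.
v(0) = 3, v(0.5) = 4.25, v(1) = 8, v(1.5) = 17.25, v(2) = 35, v(2.5) = 64.25.
Sum = Δt · [v(0) + v(0.5) + v(1) + ...].
Sum = 65.875.

65.875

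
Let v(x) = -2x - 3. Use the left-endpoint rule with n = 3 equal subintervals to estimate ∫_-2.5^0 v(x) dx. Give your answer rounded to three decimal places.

0.833

Δx = (0 − (-2.5))/3 = 5/6.
Left endpoints: -2.5, -5/3, -5/6.
v(-2.5) = 2, v(-5/3) = 1/3, v(-5/6) = -4/3.
Sum = Δx · [v(-2.5) + v(-5/3) + v(-5/6)].
Sum ≈ 0.833.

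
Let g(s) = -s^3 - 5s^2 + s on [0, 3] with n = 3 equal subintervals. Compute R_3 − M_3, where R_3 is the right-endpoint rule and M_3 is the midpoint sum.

R_3 = -100.
M_3 = -58.375.
R_3 − M_3 = -41.625.

-41.625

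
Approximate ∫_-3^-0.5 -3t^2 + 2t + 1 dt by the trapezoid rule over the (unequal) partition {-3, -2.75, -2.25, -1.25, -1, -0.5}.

Subinterval widths: 0.25, 0.5, 1, 0.25, 0.5.
f(-3) = -32, f(-2.75) = -27.1875, f(-2.25) = -18.6875, f(-1.25) = -6.1875, f(-1) = -4, f(-0.5) = -0.75.
On each subinterval the trapezoid contributes (Δt_i/2)·[f(t_{i-1}) + f(t_i)].
Sum = -33.765625.

-33.765625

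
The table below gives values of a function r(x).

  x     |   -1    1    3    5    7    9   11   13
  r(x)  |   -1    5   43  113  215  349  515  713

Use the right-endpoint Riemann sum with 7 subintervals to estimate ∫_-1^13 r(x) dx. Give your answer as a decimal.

3906

Δx = 2.
Sum = 2·[5 + 43 + 113 + 215 + 349 + 515 + 713] = 3906.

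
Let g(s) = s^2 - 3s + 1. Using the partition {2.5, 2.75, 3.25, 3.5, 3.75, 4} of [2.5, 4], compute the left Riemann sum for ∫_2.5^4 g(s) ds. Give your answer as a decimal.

2.1875

Subinterval widths: 0.25, 0.5, 0.25, 0.25, 0.25.
Left endpoints: 2.5, 2.75, 3.25, 3.5, 3.75.
g(2.5) = -0.25, g(2.75) = 0.3125, g(3.25) = 1.8125, g(3.5) = 2.75, g(3.75) = 3.8125.
Sum = Σ Δs_i · g(s_i).
Sum = 2.1875.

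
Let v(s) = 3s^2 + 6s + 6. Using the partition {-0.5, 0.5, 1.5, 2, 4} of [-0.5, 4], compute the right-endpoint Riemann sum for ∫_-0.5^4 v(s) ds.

Subinterval widths: 1, 1, 0.5, 2.
Right endpoints: 0.5, 1.5, 2, 4.
v(0.5) = 9.75, v(1.5) = 21.75, v(2) = 30, v(4) = 78.
Sum = Σ Δs_i · v(s_i).
Sum = 202.5.

202.5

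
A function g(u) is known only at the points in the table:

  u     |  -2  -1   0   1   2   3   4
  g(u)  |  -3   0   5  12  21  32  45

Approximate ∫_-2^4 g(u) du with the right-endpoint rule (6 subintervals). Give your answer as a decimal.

Δu = 1.
Sum = 1·[0 + 5 + 12 + 21 + 32 + 45] = 115.

115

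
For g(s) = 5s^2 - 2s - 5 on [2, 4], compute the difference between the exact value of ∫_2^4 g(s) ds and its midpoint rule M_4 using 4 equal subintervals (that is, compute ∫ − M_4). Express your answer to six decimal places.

0.208333

Exact integral: ∫_2^4 g(s) ds ≈ 71.33333333.
M_4 = 71.125.
Error ≈ 71.33333333 − 71.125 ≈ 0.208333.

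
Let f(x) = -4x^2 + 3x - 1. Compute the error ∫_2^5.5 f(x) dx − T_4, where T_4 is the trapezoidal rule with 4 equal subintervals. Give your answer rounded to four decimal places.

1.7865

Exact integral: ∫_2^5.5 f(x) dx ≈ -175.291667.
T_4 = -177.078125.
Error ≈ -175.291667 − (-177.078125) ≈ 1.7865.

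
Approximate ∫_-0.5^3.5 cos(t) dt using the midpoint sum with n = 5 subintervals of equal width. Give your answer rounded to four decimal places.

0.1321

Δt = (3.5 − (-0.5))/5 = 0.8.
Midpoints: -0.1, 0.7, 1.5, 2.3, 3.1.
f(-0.1) ≈ 0.9950, f(0.7) ≈ 0.7648, f(1.5) ≈ 0.0707, f(2.3) ≈ -0.6663, f(3.1) ≈ -0.9991.
Sum = Δt · [f(-0.1) + f(0.7) + f(1.5) + f(2.3) + f(3.1)].
Sum ≈ 0.1321.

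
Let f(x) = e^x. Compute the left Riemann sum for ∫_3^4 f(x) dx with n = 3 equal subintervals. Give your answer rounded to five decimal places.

Δx = (4 − 3)/3 = 1/3.
Left endpoints: 3, 10/3, 11/3.
f(3) ≈ 20.08554, f(10/3) ≈ 28.03162, f(11/3) ≈ 39.12128.
Sum = Δx · [f(3) + f(10/3) + f(11/3)].
Sum ≈ 29.07948.

29.07948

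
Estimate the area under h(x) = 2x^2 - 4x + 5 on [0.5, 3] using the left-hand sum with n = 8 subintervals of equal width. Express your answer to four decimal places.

11.8262

Δx = (3 − 0.5)/8 = 0.3125.
Left endpoints: 0.5, 0.8125, 1.125, 1.4375, 1.75, 2.0625, 2.375, 2.6875.
h(0.5) = 3.5, h(0.8125) = 3.0703125, h(1.125) = 3.03125, h(1.4375) = 3.3828125, h(1.75) = 4.125, h(2.0625) = 5.2578125, h(2.375) = 6.78125, h(2.6875) = 8.6953125.
Sum = Δx · [h(0.5) + h(0.8125) + h(1.125) + ...].
Sum ≈ 11.8262.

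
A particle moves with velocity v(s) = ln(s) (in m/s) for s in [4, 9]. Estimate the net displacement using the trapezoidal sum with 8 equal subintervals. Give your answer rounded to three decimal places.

Δs = (9 − 4)/8 = 0.625.
v(4) ≈ 1.386, v(4.625) ≈ 1.531, v(5.25) ≈ 1.658, v(5.875) ≈ 1.771, v(6.5) ≈ 1.872, v(7.125) ≈ 1.964, v(7.75) ≈ 2.048, v(8.375) ≈ 2.125, v(9) ≈ 2.197.
T_8 = (Δs/2)·[v(s_0) + 2v(s_1) + ... + 2v(s_{7}) + v(s_8)].
Sum ≈ 9.225.

9.225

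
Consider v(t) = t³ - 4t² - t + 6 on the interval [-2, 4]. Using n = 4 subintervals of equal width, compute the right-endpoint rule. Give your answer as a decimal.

Δt = (4 − (-2))/4 = 1.5.
Right endpoints: -0.5, 1, 2.5, 4.
v(-0.5) = 5.375, v(1) = 2, v(2.5) = -5.875, v(4) = 2.
Sum = Δt · [v(-0.5) + v(1) + v(2.5) + v(4)].
Sum = 5.25.

5.25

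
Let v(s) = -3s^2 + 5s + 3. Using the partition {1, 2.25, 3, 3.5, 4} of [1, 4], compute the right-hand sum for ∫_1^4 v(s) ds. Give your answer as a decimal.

Subinterval widths: 1.25, 0.75, 0.5, 0.5.
Right endpoints: 2.25, 3, 3.5, 4.
v(2.25) = -0.9375, v(3) = -9, v(3.5) = -16.25, v(4) = -25.
Sum = Σ Δs_i · v(s_i).
Sum = -28.546875.

-28.546875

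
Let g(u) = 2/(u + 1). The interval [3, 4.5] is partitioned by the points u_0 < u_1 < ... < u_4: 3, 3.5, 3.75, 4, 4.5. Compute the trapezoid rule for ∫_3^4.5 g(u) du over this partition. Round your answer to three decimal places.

0.638

Subinterval widths: 0.5, 0.25, 0.25, 0.5.
g(3) = 0.5, g(3.5) = 4/9, g(3.75) = 8/19, g(4) = 0.4, g(4.5) = 4/11.
On each subinterval the trapezoid contributes (Δu_i/2)·[g(u_{i-1}) + g(u_i)].
Sum ≈ 0.638.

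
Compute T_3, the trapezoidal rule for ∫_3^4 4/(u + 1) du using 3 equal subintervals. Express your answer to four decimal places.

0.8934

Δu = (4 − 3)/3 = 1/3.
f(3) = 1, f(10/3) = 12/13, f(11/3) = 6/7, f(4) = 0.8.
T_3 = (Δu/2)·[f(u_0) + 2f(u_1) + 2f(u_2) + f(u_3)].
Sum ≈ 0.8934.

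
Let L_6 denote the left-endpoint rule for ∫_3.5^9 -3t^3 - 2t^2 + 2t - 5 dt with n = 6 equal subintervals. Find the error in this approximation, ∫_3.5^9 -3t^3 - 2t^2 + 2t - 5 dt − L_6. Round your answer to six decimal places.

Exact integral: ∫_3.5^9 f(t) dt ≈ -5224.36979167.
L_6 ≈ -4267.83608218.
Error ≈ -5224.36979167 − (-4267.83608218) ≈ -956.533709.

-956.533709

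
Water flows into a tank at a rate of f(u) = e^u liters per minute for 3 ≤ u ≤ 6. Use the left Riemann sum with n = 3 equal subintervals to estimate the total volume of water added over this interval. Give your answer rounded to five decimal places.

Δu = (6 − 3)/3 = 1.
Left endpoints: 3, 4, 5.
f(3) ≈ 20.08554, f(4) ≈ 54.59815, f(5) ≈ 148.41316.
Sum = Δu · [f(3) + f(4) + f(5)].
Sum ≈ 223.09685.

223.09685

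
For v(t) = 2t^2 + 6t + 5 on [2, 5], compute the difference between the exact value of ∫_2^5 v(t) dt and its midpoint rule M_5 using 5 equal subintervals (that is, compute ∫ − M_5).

0.18

Exact integral: ∫_2^5 v(t) dt = 156.
M_5 = 155.82.
Error = 156 − 155.82 = 0.18.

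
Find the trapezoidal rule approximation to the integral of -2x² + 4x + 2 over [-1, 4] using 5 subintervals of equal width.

Δx = (4 − (-1))/5 = 1.
f(-1) = -4, f(0) = 2, f(1) = 4, f(2) = 2, f(3) = -4, f(4) = -14.
T_5 = (Δx/2)·[f(x_0) + 2f(x_1) + ... + 2f(x_{4}) + f(x_5)].
Sum = -5.

-5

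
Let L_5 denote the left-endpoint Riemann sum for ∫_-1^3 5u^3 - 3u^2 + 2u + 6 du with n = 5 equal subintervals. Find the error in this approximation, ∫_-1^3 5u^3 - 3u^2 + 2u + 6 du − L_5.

44.48

Exact integral: ∫_-1^3 f(u) du = 104.
L_5 = 59.52.
Error = 104 − 59.52 = 44.48.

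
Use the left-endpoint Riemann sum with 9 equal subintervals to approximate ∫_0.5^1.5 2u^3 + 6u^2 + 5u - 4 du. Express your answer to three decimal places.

8.719

Δu = (1.5 − 0.5)/9 = 1/9.
Left endpoints: 0.5, 11/18, 13/18, 5/6, 17/18, 19/18, 7/6, 23/18, 25/18.
f(0.5) = 0.25, f(11/18) = 5111/2916, f(13/18) = 10189/2916, f(5/6) = 593/108, f(17/18) = 22625/2916, f(19/18) = 30079/2916, f(7/6) = 1423/108, f(23/18) = 47699/2916, f(25/18) = 57961/2916.
Sum = Δu · [f(0.5) + f(11/18) + f(13/18) + ...].
Sum ≈ 8.719.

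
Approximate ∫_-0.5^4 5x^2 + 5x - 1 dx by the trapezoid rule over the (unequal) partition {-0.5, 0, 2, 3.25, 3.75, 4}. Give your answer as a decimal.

150.265625

Subinterval widths: 0.5, 2, 1.25, 0.5, 0.25.
f(-0.5) = -2.25, f(0) = -1, f(2) = 29, f(3.25) = 68.0625, f(3.75) = 88.0625, f(4) = 99.
On each subinterval the trapezoid contributes (Δx_i/2)·[f(x_{i-1}) + f(x_i)].
Sum = 150.265625.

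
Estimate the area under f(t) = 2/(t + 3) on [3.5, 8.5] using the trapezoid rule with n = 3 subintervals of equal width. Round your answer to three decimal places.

1.148

Δt = (8.5 − 3.5)/3 = 5/3.
f(3.5) = 4/13, f(31/6) = 12/49, f(41/6) = 12/59, f(8.5) = 4/23.
T_3 = (Δt/2)·[f(t_0) + 2f(t_1) + 2f(t_2) + f(t_3)].
Sum ≈ 1.148.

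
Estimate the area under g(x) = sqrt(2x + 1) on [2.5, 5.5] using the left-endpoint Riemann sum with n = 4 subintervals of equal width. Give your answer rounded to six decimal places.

Δx = (5.5 − 2.5)/4 = 0.75.
Left endpoints: 2.5, 3.25, 4, 4.75.
g(2.5) ≈ 2.449490, g(3.25) ≈ 2.738613, g(4) ≈ 3.000000, g(4.75) ≈ 3.240370.
Sum = Δx · [g(2.5) + g(3.25) + g(4) + g(4.75)].
Sum ≈ 8.571355.

8.571355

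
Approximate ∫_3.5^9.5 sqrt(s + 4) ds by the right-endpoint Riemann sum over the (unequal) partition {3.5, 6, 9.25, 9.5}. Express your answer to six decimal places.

Subinterval widths: 2.5, 3.25, 0.25.
Right endpoints: 6, 9.25, 9.5.
f(6) ≈ 3.162278, f(9.25) ≈ 3.640055, f(9.5) ≈ 3.674235.
Sum = Σ Δs_i · f(s_i).
Sum ≈ 20.654431.

20.654431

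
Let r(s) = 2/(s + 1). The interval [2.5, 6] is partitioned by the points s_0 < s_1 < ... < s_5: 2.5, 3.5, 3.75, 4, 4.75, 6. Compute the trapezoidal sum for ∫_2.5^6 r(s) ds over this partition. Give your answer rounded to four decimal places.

1.3952

Subinterval widths: 1, 0.25, 0.25, 0.75, 1.25.
r(2.5) = 4/7, r(3.5) = 4/9, r(3.75) = 8/19, r(4) = 0.4, r(4.75) = 8/23, r(6) = 2/7.
On each subinterval the trapezoid contributes (Δs_i/2)·[r(s_{i-1}) + r(s_i)].
Sum ≈ 1.3952.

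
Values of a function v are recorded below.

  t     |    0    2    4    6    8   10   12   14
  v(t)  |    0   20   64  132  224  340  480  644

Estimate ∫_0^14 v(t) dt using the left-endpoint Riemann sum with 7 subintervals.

Δt = 2.
Sum = 2·[0 + 20 + 64 + 132 + 224 + 340 + 480] = 2520.

2520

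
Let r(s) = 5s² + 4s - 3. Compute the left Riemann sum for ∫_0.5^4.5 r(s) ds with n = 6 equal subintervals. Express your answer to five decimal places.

142.48148

Δs = (4.5 − 0.5)/6 = 2/3.
Left endpoints: 0.5, 7/6, 11/6, 2.5, 19/6, 23/6.
r(0.5) = 0.25, r(7/6) = 305/36, r(11/6) = 761/36, r(2.5) = 38.25, r(19/6) = 2153/36, r(23/6) = 3089/36.
Sum = Δs · [r(0.5) + r(7/6) + r(11/6) + ...].
Sum ≈ 142.48148.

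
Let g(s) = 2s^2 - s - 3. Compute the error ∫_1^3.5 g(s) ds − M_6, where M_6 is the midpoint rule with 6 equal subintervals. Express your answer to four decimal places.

Exact integral: ∫_1^3.5 g(s) ds ≈ 14.791667.
M_6 ≈ 14.719329.
Error ≈ 14.791667 − 14.719329 ≈ 0.0723.

0.0723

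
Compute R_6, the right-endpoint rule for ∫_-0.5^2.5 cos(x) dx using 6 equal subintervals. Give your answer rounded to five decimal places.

0.63567

Δx = (2.5 − (-0.5))/6 = 0.5.
Right endpoints: 0, 0.5, 1, 1.5, 2, 2.5.
f(0) ≈ 1.00000, f(0.5) ≈ 0.87758, f(1) ≈ 0.54030, f(1.5) ≈ 0.07074, f(2) ≈ -0.41615, f(2.5) ≈ -0.80114.
Sum = Δx · [f(0) + f(0.5) + f(1) + ...].
Sum ≈ 0.63567.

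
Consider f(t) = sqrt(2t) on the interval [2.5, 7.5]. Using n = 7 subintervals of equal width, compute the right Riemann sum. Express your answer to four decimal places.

16.2147

Δt = (7.5 − 2.5)/7 = 5/7.
Right endpoints: 45/14, 55/14, 65/14, 75/14, 85/14, 95/14, 7.5.
f(45/14) ≈ 2.5355, f(55/14) ≈ 2.8031, f(65/14) ≈ 3.0472, f(75/14) ≈ 3.2733, f(85/14) ≈ 3.4847, f(95/14) ≈ 3.6839, f(7.5) ≈ 3.8730.
Sum = Δt · [f(45/14) + f(55/14) + f(65/14) + ...].
Sum ≈ 16.2147.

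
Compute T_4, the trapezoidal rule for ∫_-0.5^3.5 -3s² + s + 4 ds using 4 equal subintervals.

-23

Δs = (3.5 − (-0.5))/4 = 1.
f(-0.5) = 2.75, f(0.5) = 3.75, f(1.5) = -1.25, f(2.5) = -12.25, f(3.5) = -29.25.
T_4 = (Δs/2)·[f(s_0) + 2f(s_1) + 2f(s_2) + 2f(s_3) + f(s_4)].
Sum = -23.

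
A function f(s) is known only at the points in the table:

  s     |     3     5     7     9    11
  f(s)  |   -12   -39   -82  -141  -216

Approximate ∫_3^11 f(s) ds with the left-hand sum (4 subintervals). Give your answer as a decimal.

-548

Δs = 2.
Sum = 2·[(-12) + (-39) + (-82) + (-141)] = -548.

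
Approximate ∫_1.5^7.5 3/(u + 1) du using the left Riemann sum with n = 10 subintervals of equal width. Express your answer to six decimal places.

3.938518

Δu = (7.5 − 1.5)/10 = 0.6.
Left endpoints: 1.5, 2.1, 2.7, 3.3, 3.9, 4.5, 5.1, 5.7, 6.3, 6.9.
f(1.5) = 1.2, f(2.1) = 30/31, f(2.7) = 30/37, f(3.3) = 30/43, f(3.9) = 30/49, f(4.5) = 6/11, f(5.1) = 30/61, f(5.7) = 30/67, f(6.3) = 30/73, f(6.9) = 30/79.
Sum = Δu · [f(1.5) + f(2.1) + f(2.7) + ...].
Sum ≈ 3.938518.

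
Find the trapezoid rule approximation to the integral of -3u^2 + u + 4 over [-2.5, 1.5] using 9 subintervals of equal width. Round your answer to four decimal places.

-5.3951

Δu = (1.5 − (-2.5))/9 = 4/9.
f(-2.5) = -17.25, f(-37/18) = -1159/108, f(-29/18) = -583/108, f(-7/6) = -1.25, f(-13/18) = 185/108, f(-5/18) = 377/108, f(1/6) = 49/12, f(11/18) = 377/108, f(19/18) = 185/108, f(1.5) = -1.25.
T_9 = (Δu/2)·[f(u_0) + 2f(u_1) + ... + 2f(u_{8}) + f(u_9)].
Sum ≈ -5.3951.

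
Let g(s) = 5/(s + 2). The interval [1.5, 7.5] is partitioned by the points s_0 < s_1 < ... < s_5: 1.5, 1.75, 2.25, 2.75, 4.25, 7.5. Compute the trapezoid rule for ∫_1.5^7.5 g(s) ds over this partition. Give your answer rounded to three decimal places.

Subinterval widths: 0.25, 0.5, 0.5, 1.5, 3.25.
g(1.5) = 10/7, g(1.75) = 4/3, g(2.25) = 20/17, g(2.75) = 20/19, g(4.25) = 0.8, g(7.5) = 10/19.
On each subinterval the trapezoid contributes (Δs_i/2)·[g(s_{i-1}) + g(s_i)].
Sum ≈ 5.075.

5.075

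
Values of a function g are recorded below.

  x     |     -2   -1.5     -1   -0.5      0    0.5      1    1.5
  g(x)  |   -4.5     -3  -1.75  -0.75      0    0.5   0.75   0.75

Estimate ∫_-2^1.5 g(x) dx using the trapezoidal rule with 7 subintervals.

Δx = 0.5.
T_7 = (0.5/2)·[(-4.5) + 2·(-3) + 2·(-1.75) + 2·(-0.75) + 2·0 + 2·0.5 + 2·0.75 + 0.75] = -3.0625.

-3.0625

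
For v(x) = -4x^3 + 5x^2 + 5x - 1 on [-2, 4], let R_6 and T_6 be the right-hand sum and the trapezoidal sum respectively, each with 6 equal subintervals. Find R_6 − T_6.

R_6 = -202.
T_6 = -103.
R_6 − T_6 = -99.

-99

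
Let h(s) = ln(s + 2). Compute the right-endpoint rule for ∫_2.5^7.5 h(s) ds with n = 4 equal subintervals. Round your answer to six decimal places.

10.070769

Δs = (7.5 − 2.5)/4 = 1.25.
Right endpoints: 3.75, 5, 6.25, 7.5.
h(3.75) ≈ 1.749200, h(5) ≈ 1.945910, h(6.25) ≈ 2.110213, h(7.5) ≈ 2.251292.
Sum = Δs · [h(3.75) + h(5) + h(6.25) + h(7.5)].
Sum ≈ 10.070769.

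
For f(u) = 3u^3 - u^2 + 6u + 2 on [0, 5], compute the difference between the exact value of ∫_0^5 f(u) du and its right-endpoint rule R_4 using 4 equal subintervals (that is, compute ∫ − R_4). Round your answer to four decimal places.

-265.4948

Exact integral: ∫_0^5 f(u) du ≈ 512.083333.
R_4 = 777.578125.
Error ≈ 512.083333 − 777.578125 ≈ -265.4948.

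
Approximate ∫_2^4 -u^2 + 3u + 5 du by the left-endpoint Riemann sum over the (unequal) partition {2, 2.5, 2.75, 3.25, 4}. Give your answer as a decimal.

11.046875

Subinterval widths: 0.5, 0.25, 0.5, 0.75.
Left endpoints: 2, 2.5, 2.75, 3.25.
f(2) = 7, f(2.5) = 6.25, f(2.75) = 5.6875, f(3.25) = 4.1875.
Sum = Σ Δu_i · f(u_i).
Sum = 11.046875.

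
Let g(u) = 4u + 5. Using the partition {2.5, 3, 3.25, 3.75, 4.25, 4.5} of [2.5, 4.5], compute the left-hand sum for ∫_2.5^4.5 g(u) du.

36.25

Subinterval widths: 0.5, 0.25, 0.5, 0.5, 0.25.
Left endpoints: 2.5, 3, 3.25, 3.75, 4.25.
g(2.5) = 15, g(3) = 17, g(3.25) = 18, g(3.75) = 20, g(4.25) = 22.
Sum = Σ Δu_i · g(u_i).
Sum = 36.25.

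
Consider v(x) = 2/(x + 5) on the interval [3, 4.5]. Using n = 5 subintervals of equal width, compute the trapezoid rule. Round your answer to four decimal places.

0.3438

Δx = (4.5 − 3)/5 = 0.3.
v(3) = 0.25, v(3.3) = 20/83, v(3.6) = 10/43, v(3.9) = 20/89, v(4.2) = 5/23, v(4.5) = 4/19.
T_5 = (Δx/2)·[v(x_0) + 2v(x_1) + ... + 2v(x_{4}) + v(x_5)].
Sum ≈ 0.3438.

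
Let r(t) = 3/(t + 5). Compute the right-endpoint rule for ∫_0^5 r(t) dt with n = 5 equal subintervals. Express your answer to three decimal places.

Δt = (5 − 0)/5 = 1.
Right endpoints: 1, 2, 3, 4, 5.
r(1) = 0.5, r(2) = 3/7, r(3) = 0.375, r(4) = 1/3, r(5) = 0.3.
Sum = Δt · [r(1) + r(2) + r(3) + r(4) + r(5)].
Sum ≈ 1.937.

1.937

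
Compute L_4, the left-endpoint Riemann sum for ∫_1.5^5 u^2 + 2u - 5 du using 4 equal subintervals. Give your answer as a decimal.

33.22265625

Δu = (5 − 1.5)/4 = 0.875.
Left endpoints: 1.5, 2.375, 3.25, 4.125.
f(1.5) = 0.25, f(2.375) = 5.390625, f(3.25) = 12.0625, f(4.125) = 20.265625.
Sum = Δu · [f(1.5) + f(2.375) + f(3.25) + f(4.125)].
Sum = 33.22265625.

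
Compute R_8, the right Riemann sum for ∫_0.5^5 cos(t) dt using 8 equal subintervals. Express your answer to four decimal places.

-1.5673

Δt = (5 − 0.5)/8 = 0.5625.
Right endpoints: 1.0625, 1.625, 2.1875, 2.75, 3.3125, 3.875, 4.4375, 5.
f(1.0625) ≈ 0.4867, f(1.625) ≈ -0.0542, f(2.1875) ≈ -0.5783, f(2.75) ≈ -0.9243, f(3.3125) ≈ -0.9854, f(3.875) ≈ -0.7429, f(4.4375) ≈ -0.2714, f(5) ≈ 0.2837.
Sum = Δt · [f(1.0625) + f(1.625) + f(2.1875) + ...].
Sum ≈ -1.5673.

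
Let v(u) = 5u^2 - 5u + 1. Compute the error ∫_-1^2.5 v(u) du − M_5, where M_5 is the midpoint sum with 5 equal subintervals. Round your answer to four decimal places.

0.7146

Exact integral: ∫_-1^2.5 v(u) du ≈ 18.083333.
M_5 = 17.36875.
Error ≈ 18.083333 − 17.36875 ≈ 0.7146.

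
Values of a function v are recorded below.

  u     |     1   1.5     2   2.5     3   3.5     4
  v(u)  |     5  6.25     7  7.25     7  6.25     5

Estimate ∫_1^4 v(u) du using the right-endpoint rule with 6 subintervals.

19.375

Δu = 0.5.
Sum = 0.5·[6.25 + 7 + 7.25 + 7 + 6.25 + 5] = 19.375.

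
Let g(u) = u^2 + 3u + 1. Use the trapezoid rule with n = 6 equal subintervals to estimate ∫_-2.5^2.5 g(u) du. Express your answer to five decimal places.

Δu = (2.5 − (-2.5))/6 = 5/6.
g(-2.5) = -0.25, g(-5/3) = -11/9, g(-5/6) = -29/36, g(0) = 1, g(5/6) = 151/36, g(5/3) = 79/9, g(2.5) = 14.75.
T_6 = (Δu/2)·[g(u_0) + 2g(u_1) + ... + 2g(u_{5}) + g(u_6)].
Sum ≈ 15.99537.

15.99537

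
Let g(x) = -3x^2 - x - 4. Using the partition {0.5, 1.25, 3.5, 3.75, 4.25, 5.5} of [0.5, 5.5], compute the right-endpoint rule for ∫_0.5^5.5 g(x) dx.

-276.03125

Subinterval widths: 0.75, 2.25, 0.25, 0.5, 1.25.
Right endpoints: 1.25, 3.5, 3.75, 4.25, 5.5.
g(1.25) = -9.9375, g(3.5) = -44.25, g(3.75) = -49.9375, g(4.25) = -62.4375, g(5.5) = -100.25.
Sum = Σ Δx_i · g(x_i).
Sum = -276.03125.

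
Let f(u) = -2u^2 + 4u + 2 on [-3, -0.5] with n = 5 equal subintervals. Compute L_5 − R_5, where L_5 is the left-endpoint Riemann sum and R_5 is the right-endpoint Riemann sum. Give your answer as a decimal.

L_5 = -37.5.
R_5 = -23.75.
L_5 − R_5 = -13.75.

-13.75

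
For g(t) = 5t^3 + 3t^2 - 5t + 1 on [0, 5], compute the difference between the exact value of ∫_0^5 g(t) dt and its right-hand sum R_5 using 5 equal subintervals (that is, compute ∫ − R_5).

-371.25

Exact integral: ∫_0^5 g(t) dt = 848.75.
R_5 = 1220.
Error = 848.75 − 1220 = -371.25.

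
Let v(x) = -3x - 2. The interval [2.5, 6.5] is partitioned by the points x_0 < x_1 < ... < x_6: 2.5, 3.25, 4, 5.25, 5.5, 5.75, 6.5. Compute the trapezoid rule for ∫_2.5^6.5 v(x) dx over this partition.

Subinterval widths: 0.75, 0.75, 1.25, 0.25, 0.25, 0.75.
v(2.5) = -9.5, v(3.25) = -11.75, v(4) = -14, v(5.25) = -17.75, v(5.5) = -18.5, v(5.75) = -19.25, v(6.5) = -21.5.
On each subinterval the trapezoid contributes (Δx_i/2)·[v(x_{i-1}) + v(x_i)].
Sum = -62.

-62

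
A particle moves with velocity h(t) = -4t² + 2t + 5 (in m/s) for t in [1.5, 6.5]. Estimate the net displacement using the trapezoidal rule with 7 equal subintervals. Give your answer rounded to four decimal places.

Δt = (6.5 − 1.5)/7 = 5/7.
h(1.5) = -1, h(31/14) = -499/49, h(41/14) = -1149/49, h(51/14) = -1999/49, h(61/14) = -3049/49, h(71/14) = -4299/49, h(81/14) = -5749/49, h(6.5) = -151.
T_7 = (Δt/2)·[h(t_0) + 2h(t_1) + ... + 2h(t_{6}) + h(t_7)].
Sum ≈ -298.3673.

-298.3673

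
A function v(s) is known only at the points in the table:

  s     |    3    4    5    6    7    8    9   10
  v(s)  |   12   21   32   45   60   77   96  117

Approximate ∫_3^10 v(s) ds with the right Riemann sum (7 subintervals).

448

Δs = 1.
Sum = 1·[21 + 32 + 45 + 60 + 77 + 96 + 117] = 448.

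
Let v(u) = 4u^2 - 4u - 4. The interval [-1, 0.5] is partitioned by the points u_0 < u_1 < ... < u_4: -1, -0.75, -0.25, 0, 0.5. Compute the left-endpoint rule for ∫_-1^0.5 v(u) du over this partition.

Subinterval widths: 0.25, 0.5, 0.25, 0.5.
Left endpoints: -1, -0.75, -0.25, 0.
v(-1) = 4, v(-0.75) = 1.25, v(-0.25) = -2.75, v(0) = -4.
Sum = Σ Δu_i · v(u_i).
Sum = -1.0625.

-1.0625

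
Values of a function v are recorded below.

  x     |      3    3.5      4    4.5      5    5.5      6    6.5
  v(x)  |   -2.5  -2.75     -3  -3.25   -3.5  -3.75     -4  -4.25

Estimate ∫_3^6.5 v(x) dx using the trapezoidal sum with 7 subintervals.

Δx = 0.5.
T_7 = (0.5/2)·[(-2.5) + 2·(-2.75) + 2·(-3) + 2·(-3.25) + 2·(-3.5) + 2·(-3.75) + 2·(-4) + (-4.25)] = -11.8125.

-11.8125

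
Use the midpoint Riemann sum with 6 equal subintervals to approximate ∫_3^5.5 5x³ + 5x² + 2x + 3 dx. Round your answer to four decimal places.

1301.1332

Δx = (5.5 − 3)/6 = 5/12.
Midpoints: 77/24, 3.625, 97/24, 107/24, 4.875, 127/24.
f(77/24) = 3124321/13824, f(3.625) = 160833/512, f(97/24) = 5845661/13824, f(107/24) = 7663831/13824, f(4.875) = 363963/512, f(127/24) = 12365171/13824.
Sum = Δx · [f(77/24) + f(3.625) + f(97/24) + ...].
Sum ≈ 1301.1332.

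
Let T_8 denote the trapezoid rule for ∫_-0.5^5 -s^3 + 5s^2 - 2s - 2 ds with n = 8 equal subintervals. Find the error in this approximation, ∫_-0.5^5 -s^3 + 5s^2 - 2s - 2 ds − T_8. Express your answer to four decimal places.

Exact integral: ∫_-0.5^5 f(s) ds ≈ 16.557292.
T_8 ≈ 15.799072.
Error ≈ 16.557292 − 15.799072 ≈ 0.7582.

0.7582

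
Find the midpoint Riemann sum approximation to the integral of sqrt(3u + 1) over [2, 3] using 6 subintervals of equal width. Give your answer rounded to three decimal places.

Δu = (3 − 2)/6 = 1/6.
Midpoints: 25/12, 2.25, 29/12, 31/12, 2.75, 35/12.
f(25/12) ≈ 2.693, f(2.25) ≈ 2.784, f(29/12) ≈ 2.872, f(31/12) ≈ 2.958, f(2.75) ≈ 3.041, f(35/12) ≈ 3.122.
Sum = Δu · [f(25/12) + f(2.25) + f(29/12) + ...].
Sum ≈ 2.912.

2.912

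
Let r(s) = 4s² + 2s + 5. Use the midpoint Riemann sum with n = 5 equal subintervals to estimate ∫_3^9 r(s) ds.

1035.12

Δs = (9 − 3)/5 = 1.2.
Midpoints: 3.6, 4.8, 6, 7.2, 8.4.
r(3.6) = 64.04, r(4.8) = 106.76, r(6) = 161, r(7.2) = 226.76, r(8.4) = 304.04.
Sum = Δs · [r(3.6) + r(4.8) + r(6) + r(7.2) + r(8.4)].
Sum = 1035.12.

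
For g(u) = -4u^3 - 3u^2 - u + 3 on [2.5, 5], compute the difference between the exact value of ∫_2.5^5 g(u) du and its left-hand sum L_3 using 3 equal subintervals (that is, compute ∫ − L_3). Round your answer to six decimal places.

Exact integral: ∫_2.5^5 g(u) du = -697.1875.
L_3 ≈ -504.30555556.
Error ≈ -697.1875 − (-504.30555556) ≈ -192.881944.

-192.881944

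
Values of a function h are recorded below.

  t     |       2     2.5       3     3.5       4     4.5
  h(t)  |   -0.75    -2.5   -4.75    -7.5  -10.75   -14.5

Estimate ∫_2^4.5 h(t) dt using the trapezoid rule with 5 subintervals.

Δt = 0.5.
T_5 = (0.5/2)·[(-0.75) + 2·(-2.5) + 2·(-4.75) + 2·(-7.5) + 2·(-10.75) + (-14.5)] = -16.5625.

-16.5625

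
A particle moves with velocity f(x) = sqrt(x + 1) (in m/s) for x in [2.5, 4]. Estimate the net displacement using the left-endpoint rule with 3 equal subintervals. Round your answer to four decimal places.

Δx = (4 − 2.5)/3 = 0.5.
Left endpoints: 2.5, 3, 3.5.
f(2.5) ≈ 1.8708, f(3) ≈ 2.0000, f(3.5) ≈ 2.1213.
Sum = Δx · [f(2.5) + f(3) + f(3.5)].
Sum ≈ 2.9961.

2.9961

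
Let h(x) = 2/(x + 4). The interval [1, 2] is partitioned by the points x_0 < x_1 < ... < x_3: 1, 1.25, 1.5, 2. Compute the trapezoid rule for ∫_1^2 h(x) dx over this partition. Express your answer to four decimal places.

0.3649

Subinterval widths: 0.25, 0.25, 0.5.
h(1) = 0.4, h(1.25) = 8/21, h(1.5) = 4/11, h(2) = 1/3.
On each subinterval the trapezoid contributes (Δx_i/2)·[h(x_{i-1}) + h(x_i)].
Sum ≈ 0.3649.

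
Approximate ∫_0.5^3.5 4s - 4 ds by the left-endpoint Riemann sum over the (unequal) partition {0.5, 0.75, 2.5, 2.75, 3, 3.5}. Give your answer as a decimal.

Subinterval widths: 0.25, 1.75, 0.25, 0.25, 0.5.
Left endpoints: 0.5, 0.75, 2.5, 2.75, 3.
f(0.5) = -2, f(0.75) = -1, f(2.5) = 6, f(2.75) = 7, f(3) = 8.
Sum = Σ Δs_i · f(s_i).
Sum = 5.

5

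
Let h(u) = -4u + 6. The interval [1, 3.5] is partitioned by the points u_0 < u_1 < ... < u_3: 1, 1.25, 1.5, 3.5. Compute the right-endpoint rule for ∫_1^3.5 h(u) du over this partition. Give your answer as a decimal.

-15.75

Subinterval widths: 0.25, 0.25, 2.
Right endpoints: 1.25, 1.5, 3.5.
h(1.25) = 1, h(1.5) = 0, h(3.5) = -8.
Sum = Σ Δu_i · h(u_i).
Sum = -15.75.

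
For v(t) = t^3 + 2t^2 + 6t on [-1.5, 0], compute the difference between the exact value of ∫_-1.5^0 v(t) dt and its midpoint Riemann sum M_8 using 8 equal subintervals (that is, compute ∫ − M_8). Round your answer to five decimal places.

Exact integral: ∫_-1.5^0 v(t) dt = -5.765625.
M_8 ≈ -5.7645264.
Error ≈ -5.765625 − (-5.7645264) ≈ -0.00110.

-0.00110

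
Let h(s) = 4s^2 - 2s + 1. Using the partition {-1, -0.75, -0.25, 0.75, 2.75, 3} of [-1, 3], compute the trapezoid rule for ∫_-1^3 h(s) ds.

Subinterval widths: 0.25, 0.5, 1, 2, 0.25.
h(-1) = 7, h(-0.75) = 4.75, h(-0.25) = 1.75, h(0.75) = 1.75, h(2.75) = 25.75, h(3) = 31.
On each subinterval the trapezoid contributes (Δs_i/2)·[h(s_{i-1}) + h(s_i)].
Sum = 39.4375.

39.4375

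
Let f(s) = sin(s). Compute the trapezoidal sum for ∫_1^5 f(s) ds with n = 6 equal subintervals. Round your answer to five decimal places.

Δs = (5 − 1)/6 = 2/3.
f(1) ≈ 0.84147, f(5/3) ≈ 0.99541, f(7/3) ≈ 0.72309, f(3) ≈ 0.14112, f(11/3) ≈ -0.50128, f(13/3) ≈ -0.92901, f(5) ≈ -0.95892.
T_6 = (Δs/2)·[f(s_0) + 2f(s_1) + ... + 2f(s_{5}) + f(s_6)].
Sum ≈ 0.24706.

0.24706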